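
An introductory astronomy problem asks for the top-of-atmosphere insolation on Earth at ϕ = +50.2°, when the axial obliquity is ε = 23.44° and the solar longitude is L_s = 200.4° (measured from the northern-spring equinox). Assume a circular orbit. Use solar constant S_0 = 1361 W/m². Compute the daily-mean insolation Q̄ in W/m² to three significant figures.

Q̄ ≈ 206 W/m²

Solar declination: sin δ = sin ε · sin L_s = sin 23.44° × sin 200.4° = -0.13866, so δ = -7.970°.
cos h₀ = −tan(+50.2°) tan(-7.970°) = 0.1680, h₀ = 1.4019 rad.
Bracket: h₀ sin ϕ sin δ + cos ϕ cos δ sin h₀ = 1.4019×0.76828×-0.13866 + 0.64011×0.99034×0.98578 = -0.149344 + 0.624912 = 0.475568.
Q̄ = (S_0/π) × [bracket] = (1361/π) × 0.475568 = 206.0 W/m².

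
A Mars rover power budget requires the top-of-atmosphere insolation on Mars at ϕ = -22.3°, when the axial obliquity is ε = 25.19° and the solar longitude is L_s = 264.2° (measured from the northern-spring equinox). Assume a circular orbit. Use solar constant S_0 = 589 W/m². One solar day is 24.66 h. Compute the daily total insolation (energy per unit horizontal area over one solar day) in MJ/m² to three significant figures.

18.4 MJ/m²

Solar declination: sin δ = sin ε · sin L_s = sin 25.19° × sin 264.2° = -0.42344, so δ = -25.052°.
cos h₀ = −tan(-22.3°) tan(-25.052°) = -0.1917, h₀ = 1.7637 rad.
Bracket: h₀ sin ϕ sin δ + cos ϕ cos δ sin h₀ = 1.7637×-0.37946×-0.42344 + 0.92521×0.90592×0.98145 = 0.283389 + 0.822618 = 1.106007.
Q̄ = (S_0/π) × [bracket] = (589/π) × 1.106007 = 207.36 W/m².
Daily total = Q̄ × 24.66 h × 3600 s/h = 207.36 × 24.66 × 3600 / 10⁶ = 18.41 MJ/m².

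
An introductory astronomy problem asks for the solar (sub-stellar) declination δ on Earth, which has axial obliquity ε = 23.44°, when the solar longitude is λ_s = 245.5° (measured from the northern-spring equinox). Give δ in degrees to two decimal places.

δ = -21.22°

sin δ = sin ε · sin λ_s = sin 23.44° × sin 245.5° = -0.361972.
δ = arcsin(-0.361972) = -21.22°.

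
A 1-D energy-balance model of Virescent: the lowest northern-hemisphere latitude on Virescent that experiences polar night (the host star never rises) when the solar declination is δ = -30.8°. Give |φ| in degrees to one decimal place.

Polar night requires cos H₀ = −tan φ tan δ ≥ 1, i.e. tan φ tan δ ≤ −1.
The boundary is |tan φ| · |tan δ| = 1, so |φ| = 90° − |δ| = 90° − 30.8° = 59.2° in the northern hemisphere.

|φ| = 59.2°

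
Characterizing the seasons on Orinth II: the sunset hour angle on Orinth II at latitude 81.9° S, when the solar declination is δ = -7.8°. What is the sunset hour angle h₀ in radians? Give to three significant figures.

h₀ = 2.87 rad

cos h₀ = −tan ϕ · tan δ = −tan(-81.9°) × tan(-7.800°) = -0.9625, so h₀ = 2.8668 rad = 164.26°.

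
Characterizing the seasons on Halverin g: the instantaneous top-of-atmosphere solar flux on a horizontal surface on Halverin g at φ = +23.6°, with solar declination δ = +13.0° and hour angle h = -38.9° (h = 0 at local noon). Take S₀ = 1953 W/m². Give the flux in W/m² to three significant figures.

1.53e+03 W/m²

cos θ_z = sin φ sin δ + cos φ cos δ cos h = 0.090059 + 0.694875 = 0.784934.
Flux = S₀ · cos θ_z = 1953 × 0.784934 = 1533 W/m².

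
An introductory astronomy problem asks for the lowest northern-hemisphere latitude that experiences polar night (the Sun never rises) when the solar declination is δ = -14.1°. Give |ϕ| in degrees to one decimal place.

|ϕ| = 75.9°

Polar night requires cos h₀ = −tan ϕ tan δ ≥ 1, i.e. tan ϕ tan δ ≤ −1.
The boundary is |tan ϕ| · |tan δ| = 1, so |ϕ| = 90° − |δ| = 90° − 14.1° = 75.9° in the northern hemisphere.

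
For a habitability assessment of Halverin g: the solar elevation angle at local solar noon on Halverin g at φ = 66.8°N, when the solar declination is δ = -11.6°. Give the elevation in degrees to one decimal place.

At local noon the hour angle is zero, so the zenith angle equals |φ − δ| = |+66.8° − (-11.600°)| = 78.400°.
Elevation = 90° − 78.400° = 11.6°.

11.6°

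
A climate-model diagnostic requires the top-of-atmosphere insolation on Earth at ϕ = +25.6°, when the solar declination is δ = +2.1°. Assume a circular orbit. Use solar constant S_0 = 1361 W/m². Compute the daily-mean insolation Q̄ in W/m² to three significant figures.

cos h₀ = −tan(+25.6°) tan(+2.100°) = -0.0176, h₀ = 1.5884 rad.
Bracket: h₀ sin ϕ sin δ + cos ϕ cos δ sin h₀ = 1.5884×0.43209×0.03664 + 0.90183×0.99933×0.99985 = 0.025147 + 0.901091 = 0.926238.
Q̄ = (S_0/π) × [bracket] = (1361/π) × 0.926238 = 401.3 W/m².

Q̄ ≈ 401 W/m²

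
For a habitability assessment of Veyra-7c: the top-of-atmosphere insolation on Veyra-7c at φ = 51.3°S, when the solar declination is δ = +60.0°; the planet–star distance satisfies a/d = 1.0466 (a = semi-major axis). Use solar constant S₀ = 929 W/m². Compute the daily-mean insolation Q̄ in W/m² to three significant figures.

Q̄ ≈ 0.00 W/m²

cos H₀ = −tan(-51.3°) tan(+60.000°) = 2.1620 ≥ 1 ⇒ polar night, H₀ = 0 and Q̄ = 0.
Inverse-square distance factor (a/d)² = 1.0466² = 1.095372.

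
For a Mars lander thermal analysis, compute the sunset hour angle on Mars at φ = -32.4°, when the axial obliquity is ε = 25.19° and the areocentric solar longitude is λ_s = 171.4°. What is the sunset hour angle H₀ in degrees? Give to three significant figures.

sin δ = sin 25.19° × sin 171.4° = 0.06365, so δ = +3.649°.
cos H₀ = −tan φ · tan δ = −tan(-32.4°) × tan(+3.649°) = 0.0405, so H₀ = 1.5303 rad = 87.68°.

H₀ = 87.7°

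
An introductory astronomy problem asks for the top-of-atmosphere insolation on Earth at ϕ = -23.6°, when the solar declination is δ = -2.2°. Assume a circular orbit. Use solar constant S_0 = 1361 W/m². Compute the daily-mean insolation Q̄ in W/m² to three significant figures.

Q̄ ≈ 407 W/m²

cos h₀ = −tan(-23.6°) tan(-2.200°) = -0.0168, h₀ = 1.5876 rad.
Bracket: h₀ sin ϕ sin δ + cos ϕ cos δ sin h₀ = 1.5876×-0.40035×-0.03839 + 0.91636×0.99926×0.99986 = 0.024401 + 0.915554 = 0.939955.
Q̄ = (S_0/π) × [bracket] = (1361/π) × 0.939955 = 407.2 W/m².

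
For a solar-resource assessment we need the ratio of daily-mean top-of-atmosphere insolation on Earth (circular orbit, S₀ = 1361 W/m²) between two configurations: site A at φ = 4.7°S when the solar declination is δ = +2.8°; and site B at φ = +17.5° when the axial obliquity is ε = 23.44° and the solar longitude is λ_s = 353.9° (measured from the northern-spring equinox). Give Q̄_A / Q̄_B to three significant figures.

— Configuration A (φ=-4.7°):
cos H₀ = −tan(-4.7°) tan(+2.800°) = 0.0040, H₀ = 1.5668 rad.
Bracket: H₀ sin φ sin δ + cos φ cos δ sin H₀ = 1.5668×-0.08194×0.04885 + 0.99664×0.99881×0.99999 = -0.006272 + 0.995444 = 0.989172.
Q̄ = (S₀/π) × [bracket] = (1361/π) × 0.989172 = 428.53 W/m².
— Configuration B (φ=+17.5°):
Solar declination: sin δ = sin ε · sin λ_s = sin 23.44° × sin 353.9° = -0.04227, so δ = -2.423°.
cos H₀ = −tan(+17.5°) tan(-2.423°) = 0.0133, H₀ = 1.5575 rad.
Bracket: H₀ sin φ sin δ + cos φ cos δ sin H₀ = 1.5575×0.30071×-0.04227 + 0.95372×0.99911×0.99991 = -0.019797 + 0.952785 = 0.932988.
Q̄ = (S₀/π) × [bracket] = (1361/π) × 0.932988 = 404.19 W/m².
Ratio Q̄_A / Q̄_B = 428.53 / 404.19 = 1.060.

Q̄_A / Q̄_B ≈ 1.06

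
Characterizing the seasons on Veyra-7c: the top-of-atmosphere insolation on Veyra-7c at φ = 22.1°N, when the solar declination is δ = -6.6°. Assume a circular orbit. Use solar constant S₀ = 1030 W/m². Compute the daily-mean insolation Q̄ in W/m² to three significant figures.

cos H₀ = −tan(+22.1°) tan(-6.600°) = 0.0470, H₀ = 1.5238 rad.
Bracket: H₀ sin φ sin δ + cos φ cos δ sin H₀ = 1.5238×0.37622×-0.11494 + 0.92653×0.99337×0.99890 = -0.065893 + 0.919375 = 0.853482.
Q̄ = (S₀/π) × [bracket] = (1030/π) × 0.853482 = 279.8 W/m².

Q̄ ≈ 280 W/m²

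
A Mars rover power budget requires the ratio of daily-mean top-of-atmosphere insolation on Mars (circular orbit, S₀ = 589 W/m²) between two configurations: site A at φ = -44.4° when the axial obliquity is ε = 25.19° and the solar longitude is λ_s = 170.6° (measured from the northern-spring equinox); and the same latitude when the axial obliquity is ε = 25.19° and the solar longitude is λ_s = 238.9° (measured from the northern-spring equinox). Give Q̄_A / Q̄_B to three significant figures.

— Configuration A (φ=-44.4°):
Solar declination: sin δ = sin ε · sin λ_s = sin 25.19° × sin 170.6° = 0.06952, so δ = +3.986°.
cos H₀ = −tan(-44.4°) tan(+3.986°) = 0.0682, H₀ = 1.5025 rad.
Bracket: H₀ sin φ sin δ + cos φ cos δ sin H₀ = 1.5025×-0.69966×0.06952 + 0.71447×0.99758×0.99767 = -0.073082 + 0.711080 = 0.637998.
Q̄ = (S₀/π) × [bracket] = (589/π) × 0.637998 = 119.61 W/m².
— Configuration B (φ=-44.4°):
Solar declination: sin δ = sin ε · sin λ_s = sin 25.19° × sin 238.9° = -0.36445, so δ = -21.373°.
cos H₀ = −tan(-44.4°) tan(-21.373°) = -0.3832, H₀ = 1.9641 rad.
Bracket: H₀ sin φ sin δ + cos φ cos δ sin H₀ = 1.9641×-0.69966×-0.36445 + 0.71447×0.93122×0.92364 = 0.500828 + 0.614524 = 1.115352.
Q̄ = (S₀/π) × [bracket] = (589/π) × 1.115352 = 209.11 W/m².
Ratio Q̄_A / Q̄_B = 119.61 / 209.11 = 0.5720.

Q̄_A / Q̄_B ≈ 0.572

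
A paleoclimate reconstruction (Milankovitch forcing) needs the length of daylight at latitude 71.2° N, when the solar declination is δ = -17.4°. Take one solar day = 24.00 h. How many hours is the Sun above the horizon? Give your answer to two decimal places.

cos H₀ = −tan φ · tan δ = −tan(+71.2°) × tan(-17.400°) = 0.9206, so H₀ = 0.4013 rad = 22.99°.
Daylight = 2H₀/(2π) × 24.00 h = (0.4013/π) × 24.00 = 3.07 h.

3.07 h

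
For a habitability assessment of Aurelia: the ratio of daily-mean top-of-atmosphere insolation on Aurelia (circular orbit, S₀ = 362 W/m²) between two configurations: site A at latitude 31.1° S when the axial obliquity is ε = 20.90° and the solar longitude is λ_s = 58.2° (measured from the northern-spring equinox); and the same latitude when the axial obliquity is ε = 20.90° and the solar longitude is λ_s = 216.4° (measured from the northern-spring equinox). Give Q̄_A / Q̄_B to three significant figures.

— Configuration A (φ=-31.1°):
Solar declination: sin δ = sin ε · sin λ_s = sin 20.90° × sin 58.2° = 0.30319, so δ = +17.649°.
cos H₀ = −tan(-31.1°) tan(+17.649°) = 0.1919, H₀ = 1.3777 rad.
Bracket: H₀ sin φ sin δ + cos φ cos δ sin H₀ = 1.3777×-0.51653×0.30319 + 0.85627×0.95293×0.98141 = -0.215757 + 0.800797 = 0.585040.
Q̄ = (S₀/π) × [bracket] = (362/π) × 0.585040 = 67.413 W/m².
— Configuration B (φ=-31.1°):
Solar declination: sin δ = sin ε · sin λ_s = sin 20.90° × sin 216.4° = -0.21170, so δ = -12.222°.
cos H₀ = −tan(-31.1°) tan(-12.222°) = -0.1307, H₀ = 1.7018 rad.
Bracket: H₀ sin φ sin δ + cos φ cos δ sin H₀ = 1.7018×-0.51653×-0.21170 + 0.85627×0.97734×0.99143 = 0.186091 + 0.829695 = 1.015786.
Q̄ = (S₀/π) × [bracket] = (362/π) × 1.015786 = 117.05 W/m².
Ratio Q̄_A / Q̄_B = 67.413 / 117.05 = 0.5759.

Q̄_A / Q̄_B ≈ 0.576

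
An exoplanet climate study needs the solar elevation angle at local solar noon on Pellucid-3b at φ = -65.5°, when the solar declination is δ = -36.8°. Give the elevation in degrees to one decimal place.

61.3°

At local noon the hour angle is zero, so the zenith angle equals |φ − δ| = |-65.5° − (-36.800°)| = 28.700°.
Elevation = 90° − 28.700° = 61.3°.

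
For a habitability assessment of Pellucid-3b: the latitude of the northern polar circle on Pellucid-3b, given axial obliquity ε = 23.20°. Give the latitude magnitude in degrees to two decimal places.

66.80°

The polar circle is the lowest latitude that experiences at least one full rotation of continuous daylight at the northern-summer solstice; it lies at |ϕ| = 90° − ε = 90° − 23.20° = 66.80°.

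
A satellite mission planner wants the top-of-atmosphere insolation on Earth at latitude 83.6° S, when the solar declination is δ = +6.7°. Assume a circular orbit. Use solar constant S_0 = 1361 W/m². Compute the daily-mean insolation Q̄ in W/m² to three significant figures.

cos h₀ = −tan(-83.6°) tan(+6.700°) = 1.0473 ≥ 1 ⇒ polar night, h₀ = 0 and Q̄ = 0.

Q̄ ≈ 0.00 W/m²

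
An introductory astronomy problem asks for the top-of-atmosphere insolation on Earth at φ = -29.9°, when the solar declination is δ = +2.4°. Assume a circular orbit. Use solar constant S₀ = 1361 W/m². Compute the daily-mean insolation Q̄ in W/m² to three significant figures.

cos H₀ = −tan(-29.9°) tan(+2.400°) = 0.0241, H₀ = 1.5467 rad.
Bracket: H₀ sin φ sin δ + cos φ cos δ sin H₀ = 1.5467×-0.49849×0.04188 + 0.86690×0.99912×0.99971 = -0.032290 + 0.865886 = 0.833596.
Q̄ = (S₀/π) × [bracket] = (1361/π) × 0.833596 = 361.1 W/m².

Q̄ ≈ 361 W/m²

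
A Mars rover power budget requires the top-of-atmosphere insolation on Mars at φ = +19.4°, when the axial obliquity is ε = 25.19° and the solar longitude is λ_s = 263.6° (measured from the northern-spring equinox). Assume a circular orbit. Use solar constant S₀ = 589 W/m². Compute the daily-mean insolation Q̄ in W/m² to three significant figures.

Q̄ ≈ 121 W/m²

Solar declination: sin δ = sin ε · sin λ_s = sin 25.19° × sin 263.6° = -0.42297, so δ = -25.022°.
cos H₀ = −tan(+19.4°) tan(-25.022°) = 0.1644, H₀ = 1.4057 rad.
Bracket: H₀ sin φ sin δ + cos φ cos δ sin H₀ = 1.4057×0.33216×-0.42297 + 0.94322×0.90614×0.98640 = -0.197492 + 0.843066 = 0.645574.
Q̄ = (S₀/π) × [bracket] = (589/π) × 0.645574 = 121.0 W/m².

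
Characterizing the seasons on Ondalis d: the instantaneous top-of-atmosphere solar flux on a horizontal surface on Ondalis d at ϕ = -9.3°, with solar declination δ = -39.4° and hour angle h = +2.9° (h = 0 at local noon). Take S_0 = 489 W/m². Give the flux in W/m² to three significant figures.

423 W/m²

cos θ_z = sin ϕ sin δ + cos ϕ cos δ cos h = 0.102575 + 0.761600 = 0.864175.
Flux = S_0 · cos θ_z = 489 × 0.864175 = 422.6 W/m².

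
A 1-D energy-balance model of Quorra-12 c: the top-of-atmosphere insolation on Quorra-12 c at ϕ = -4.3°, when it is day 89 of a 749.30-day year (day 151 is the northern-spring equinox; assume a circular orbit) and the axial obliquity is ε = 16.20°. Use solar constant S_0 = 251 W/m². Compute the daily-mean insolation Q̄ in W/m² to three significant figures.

Q̄ ≈ 80.2 W/m²

Solar longitude: L_s = 360° × (89 − 151)/749.30 = -29.788°, i.e. -29.788° + 360° = 330.212°.
sin δ = sin 16.20° × sin 330.212° = -0.13860, so δ = -7.967°.
cos h₀ = −tan(-4.3°) tan(-7.967°) = -0.0105, h₀ = 1.5813 rad.
Bracket: h₀ sin ϕ sin δ + cos ϕ cos δ sin h₀ = 1.5813×-0.07498×-0.13860 + 0.99719×0.99035×0.99994 = 0.016433 + 0.987508 = 1.003941.
Q̄ = (S_0/π) × [bracket] = (251/π) × 1.003941 = 80.21 W/m².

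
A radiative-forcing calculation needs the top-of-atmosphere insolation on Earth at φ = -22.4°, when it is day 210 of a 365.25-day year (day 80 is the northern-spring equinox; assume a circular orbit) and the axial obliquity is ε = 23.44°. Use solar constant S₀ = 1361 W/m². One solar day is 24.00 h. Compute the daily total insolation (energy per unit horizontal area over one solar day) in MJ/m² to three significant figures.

Solar longitude: λ_s = 360° × (210 − 80)/365.25 = 128.131°.
sin δ = sin 23.44° × sin 128.131° = 0.31290, so δ = +18.234°.
cos H₀ = −tan(-22.4°) tan(+18.234°) = 0.1358, H₀ = 1.4346 rad.
Bracket: H₀ sin φ sin δ + cos φ cos δ sin H₀ = 1.4346×-0.38107×0.31290 + 0.92455×0.94979×0.99074 = -0.171057 + 0.869997 = 0.698940.
Q̄ = (S₀/π) × [bracket] = (1361/π) × 0.698940 = 302.79 W/m².
Daily total = Q̄ × 24.00 h × 3600 s/h = 302.79 × 24.00 × 3600 / 10⁶ = 26.16 MJ/m².

26.2 MJ/m²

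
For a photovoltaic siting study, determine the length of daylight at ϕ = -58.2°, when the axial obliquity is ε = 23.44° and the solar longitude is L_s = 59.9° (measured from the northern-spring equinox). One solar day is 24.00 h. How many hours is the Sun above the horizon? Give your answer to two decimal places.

Solar declination: sin δ = sin ε · sin L_s = sin 23.44° × sin 59.9° = 0.34415, so δ = +20.130°.
cos h₀ = −tan ϕ · tan δ = −tan(-58.2°) × tan(+20.130°) = 0.5912, so h₀ = 0.9383 rad = 53.76°.
Daylight = 2h₀/(2π) × 24.00 h = (0.9383/π) × 24.00 = 7.17 h.

7.17 h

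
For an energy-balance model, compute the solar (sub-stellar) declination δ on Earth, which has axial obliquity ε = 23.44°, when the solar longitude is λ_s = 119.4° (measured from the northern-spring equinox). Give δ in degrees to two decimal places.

δ = +20.28°

sin δ = sin ε · sin λ_s = sin 23.44° × sin 119.4° = 0.346559.
δ = arcsin(0.346559) = +20.28°.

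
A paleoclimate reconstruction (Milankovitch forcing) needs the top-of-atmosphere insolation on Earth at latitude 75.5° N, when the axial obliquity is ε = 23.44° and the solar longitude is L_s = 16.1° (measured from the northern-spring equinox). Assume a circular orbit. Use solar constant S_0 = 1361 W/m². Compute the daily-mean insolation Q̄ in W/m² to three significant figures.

Q̄ ≈ 191 W/m²

Solar declination: sin δ = sin ε · sin L_s = sin 23.44° × sin 16.1° = 0.11031, so δ = +6.333°.
cos h₀ = −tan(+75.5°) tan(+6.333°) = -0.4292, h₀ = 2.0144 rad.
Bracket: h₀ sin ϕ sin δ + cos ϕ cos δ sin h₀ = 2.0144×0.96815×0.11031 + 0.25038×0.99390×0.90323 = 0.215131 + 0.224771 = 0.439902.
Q̄ = (S_0/π) × [bracket] = (1361/π) × 0.439902 = 190.6 W/m².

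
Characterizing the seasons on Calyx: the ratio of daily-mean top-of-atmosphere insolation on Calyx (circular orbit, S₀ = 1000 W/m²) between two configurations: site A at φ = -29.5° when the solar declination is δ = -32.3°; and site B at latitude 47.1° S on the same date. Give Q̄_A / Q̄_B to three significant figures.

— Configuration A (φ=-29.5°):
cos H₀ = −tan(-29.5°) tan(-32.300°) = -0.3577, H₀ = 1.9366 rad.
Bracket: H₀ sin φ sin δ + cos φ cos δ sin H₀ = 1.9366×-0.49242×-0.53435 + 0.87036×0.84526×0.93385 = 0.509567 + 0.687015 = 1.196582.
Q̄ = (S₀/π) × [bracket] = (1000/π) × 1.196582 = 380.88 W/m².
— Configuration B (φ=-47.1°):
cos H₀ = −tan(-47.1°) tan(-32.300°) = -0.6803, H₀ = 2.3190 rad.
Bracket: H₀ sin φ sin δ + cos φ cos δ sin H₀ = 2.3190×-0.73254×-0.53435 + 0.68072×0.84526×0.73293 = 0.907733 + 0.421717 = 1.329450.
Q̄ = (S₀/π) × [bracket] = (1000/π) × 1.329450 = 423.18 W/m².
Ratio Q̄_A / Q̄_B = 380.88 / 423.18 = 0.9000.

Q̄_A / Q̄_B ≈ 0.900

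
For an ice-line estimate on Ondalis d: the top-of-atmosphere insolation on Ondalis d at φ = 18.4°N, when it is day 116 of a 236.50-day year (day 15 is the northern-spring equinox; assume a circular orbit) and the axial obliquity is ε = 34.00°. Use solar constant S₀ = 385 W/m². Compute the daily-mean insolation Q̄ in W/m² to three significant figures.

Q̄ ≈ 128 W/m²

Solar longitude: λ_s = 360° × (116 − 15)/236.50 = 153.742°.
sin δ = sin 34.00° × sin 153.742° = 0.24739, so δ = +14.323°.
cos H₀ = −tan(+18.4°) tan(+14.323°) = -0.0849, H₀ = 1.6558 rad.
Bracket: H₀ sin φ sin δ + cos φ cos δ sin H₀ = 1.6558×0.31565×0.24739 + 0.94888×0.96891×0.99639 = 0.129299 + 0.916060 = 1.045359.
Q̄ = (S₀/π) × [bracket] = (385/π) × 1.045359 = 128.1 W/m².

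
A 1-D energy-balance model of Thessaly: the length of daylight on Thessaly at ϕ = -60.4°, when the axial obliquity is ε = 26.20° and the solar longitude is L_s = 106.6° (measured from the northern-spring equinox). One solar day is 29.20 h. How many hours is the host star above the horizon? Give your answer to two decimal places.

Solar declination: sin δ = sin ε · sin L_s = sin 26.20° × sin 106.6° = 0.42311, so δ = +25.031°.
cos h₀ = −tan ϕ · tan δ = −tan(-60.4°) × tan(+25.031°) = 0.8220, so h₀ = 0.6059 rad = 34.71°.
Daylight = 2h₀/(2π) × 29.20 h = (0.6059/π) × 29.20 = 5.63 h.

5.63 h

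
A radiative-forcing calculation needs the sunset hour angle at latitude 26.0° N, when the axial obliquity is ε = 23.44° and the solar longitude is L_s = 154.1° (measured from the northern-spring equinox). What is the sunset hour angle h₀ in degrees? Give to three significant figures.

Solar declination: sin δ = sin ε · sin L_s = sin 23.44° × sin 154.1° = 0.17375, so δ = +10.006°.
cos h₀ = −tan ϕ · tan δ = −tan(+26.0°) × tan(+10.006°) = -0.0861, so h₀ = 1.6570 rad = 94.94°.

h₀ = 94.9°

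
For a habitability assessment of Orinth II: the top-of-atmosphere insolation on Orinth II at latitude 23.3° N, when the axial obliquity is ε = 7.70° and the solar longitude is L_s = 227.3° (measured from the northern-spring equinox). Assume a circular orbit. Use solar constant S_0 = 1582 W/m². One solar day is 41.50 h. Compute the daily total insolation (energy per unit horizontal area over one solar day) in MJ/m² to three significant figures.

Solar declination: sin δ = sin ε · sin L_s = sin 7.70° × sin 227.3° = -0.09847, so δ = -5.651°.
cos h₀ = −tan(+23.3°) tan(-5.651°) = 0.0426, h₀ = 1.5282 rad.
Bracket: h₀ sin ϕ sin δ + cos ϕ cos δ sin h₀ = 1.5282×0.39555×-0.09847 + 0.91845×0.99514×0.99909 = -0.059523 + 0.913155 = 0.853632.
Q̄ = (S_0/π) × [bracket] = (1582/π) × 0.853632 = 429.86 W/m².
Daily total = Q̄ × 41.50 h × 3600 s/h = 429.86 × 41.50 × 3600 / 10⁶ = 64.22 MJ/m².

64.2 MJ/m²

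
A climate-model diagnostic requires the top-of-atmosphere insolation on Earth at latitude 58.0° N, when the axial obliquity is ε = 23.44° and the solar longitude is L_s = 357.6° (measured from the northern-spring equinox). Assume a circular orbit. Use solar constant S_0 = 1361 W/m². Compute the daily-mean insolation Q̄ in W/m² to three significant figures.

Q̄ ≈ 220 W/m²

Solar declination: sin δ = sin ε · sin L_s = sin 23.44° × sin 357.6° = -0.01666, so δ = -0.954°.
cos h₀ = −tan(+58.0°) tan(-0.954°) = 0.0267, h₀ = 1.5441 rad.
Bracket: h₀ sin ϕ sin δ + cos ϕ cos δ sin h₀ = 1.5441×0.84805×-0.01666 + 0.52992×0.99986×0.99964 = -0.021816 + 0.529655 = 0.507839.
Q̄ = (S_0/π) × [bracket] = (1361/π) × 0.507839 = 220.0 W/m².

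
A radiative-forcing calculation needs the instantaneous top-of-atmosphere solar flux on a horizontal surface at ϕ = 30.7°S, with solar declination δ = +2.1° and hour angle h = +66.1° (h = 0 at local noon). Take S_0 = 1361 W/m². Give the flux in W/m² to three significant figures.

cos θ_z = sin ϕ sin δ + cos ϕ cos δ cos h = -0.018708 + 0.348128 = 0.329420.
Flux = S_0 · cos θ_z = 1361 × 0.329420 = 448.3 W/m².

448 W/m²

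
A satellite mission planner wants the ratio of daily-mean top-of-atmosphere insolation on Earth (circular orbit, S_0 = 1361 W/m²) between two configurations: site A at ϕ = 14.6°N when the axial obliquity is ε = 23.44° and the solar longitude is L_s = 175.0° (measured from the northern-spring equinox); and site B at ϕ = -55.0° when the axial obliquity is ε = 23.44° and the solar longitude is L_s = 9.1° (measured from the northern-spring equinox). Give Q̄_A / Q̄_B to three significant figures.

Q̄_A / Q̄_B ≈ 1.99

— Configuration A (ϕ=+14.6°):
Solar declination: sin δ = sin ε · sin L_s = sin 23.44° × sin 175.0° = 0.03467, so δ = +1.987°.
cos h₀ = −tan(+14.6°) tan(+1.987°) = -0.0090, h₀ = 1.5798 rad.
Bracket: h₀ sin ϕ sin δ + cos ϕ cos δ sin h₀ = 1.5798×0.25207×0.03467 + 0.96771×0.99940×0.99996 = 0.013806 + 0.967091 = 0.980897.
Q̄ = (S_0/π) × [bracket] = (1361/π) × 0.980897 = 424.94 W/m².
— Configuration B (ϕ=-55.0°):
Solar declination: sin δ = sin ε · sin L_s = sin 23.44° × sin 9.1° = 0.06291, so δ = +3.607°.
cos h₀ = −tan(-55.0°) tan(+3.607°) = 0.0900, h₀ = 1.4806 rad.
Bracket: h₀ sin ϕ sin δ + cos ϕ cos δ sin h₀ = 1.4806×-0.81915×0.06291 + 0.57358×0.99802×0.99594 = -0.076299 + 0.570120 = 0.493821.
Q̄ = (S_0/π) × [bracket] = (1361/π) × 0.493821 = 213.93 W/m².
Ratio Q̄_A / Q̄_B = 424.94 / 213.93 = 1.986.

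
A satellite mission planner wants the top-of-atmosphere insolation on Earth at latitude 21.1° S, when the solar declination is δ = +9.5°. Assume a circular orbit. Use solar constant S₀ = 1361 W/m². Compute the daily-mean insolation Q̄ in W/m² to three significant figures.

cos H₀ = −tan(-21.1°) tan(+9.500°) = 0.0646, H₀ = 1.5062 rad.
Bracket: H₀ sin φ sin δ + cos φ cos δ sin H₀ = 1.5062×-0.36000×0.16505 + 0.93295×0.98629×0.99791 = -0.089495 + 0.918236 = 0.828741.
Q̄ = (S₀/π) × [bracket] = (1361/π) × 0.828741 = 359.0 W/m².

Q̄ ≈ 359 W/m²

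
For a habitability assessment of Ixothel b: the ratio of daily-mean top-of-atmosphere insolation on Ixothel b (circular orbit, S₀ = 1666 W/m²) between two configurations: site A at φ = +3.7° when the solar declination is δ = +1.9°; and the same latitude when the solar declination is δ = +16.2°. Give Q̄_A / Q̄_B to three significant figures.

— Configuration A (φ=+3.7°):
cos H₀ = −tan(+3.7°) tan(+1.900°) = -0.0021, H₀ = 1.5729 rad.
Bracket: H₀ sin φ sin δ + cos φ cos δ sin H₀ = 1.5729×0.06453×0.03316 + 0.99792×0.99945×1.00000 = 0.003366 + 0.997371 = 1.000737.
Q̄ = (S₀/π) × [bracket] = (1666/π) × 1.000737 = 530.70 W/m².
— Configuration B (φ=+3.7°):
cos H₀ = −tan(+3.7°) tan(+16.200°) = -0.0188, H₀ = 1.5896 rad.
Bracket: H₀ sin φ sin δ + cos φ cos δ sin H₀ = 1.5896×0.06453×0.27899 + 0.99792×0.96029×0.99982 = 0.028618 + 0.958120 = 0.986738.
Q̄ = (S₀/π) × [bracket] = (1666/π) × 0.986738 = 523.27 W/m².
Ratio Q̄_A / Q̄_B = 530.70 / 523.27 = 1.014.

Q̄_A / Q̄_B ≈ 1.01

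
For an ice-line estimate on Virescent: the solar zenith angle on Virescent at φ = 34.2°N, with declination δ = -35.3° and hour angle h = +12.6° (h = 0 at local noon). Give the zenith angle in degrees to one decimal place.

θ_z = 70.5°

cos θ_z = sin φ sin δ + cos φ cos δ cos h = -0.324804 + 0.658755 = 0.333951.
θ_z = arccos(0.333951) = 70.5°.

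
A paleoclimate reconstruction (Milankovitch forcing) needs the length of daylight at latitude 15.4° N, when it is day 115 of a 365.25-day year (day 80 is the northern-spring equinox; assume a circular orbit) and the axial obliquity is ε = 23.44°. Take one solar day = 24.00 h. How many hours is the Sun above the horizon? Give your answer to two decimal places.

12.49 h

Solar longitude: λ_s = 360° × (115 − 80)/365.25 = 34.497°.
sin δ = sin 23.44° × sin 34.497° = 0.22529, so δ = +13.020°.
cos H₀ = −tan φ · tan δ = −tan(+15.4°) × tan(+13.020°) = -0.0637, so H₀ = 1.6345 rad = 93.65°.
Daylight = 2H₀/(2π) × 24.00 h = (1.6345/π) × 24.00 = 12.49 h.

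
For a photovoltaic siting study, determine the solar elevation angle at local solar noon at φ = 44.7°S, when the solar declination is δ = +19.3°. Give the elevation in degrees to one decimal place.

At local noon the hour angle is zero, so the zenith angle equals |φ − δ| = |-44.7° − (+19.300°)| = 64.000°.
Elevation = 90° − 64.000° = 26.0°.

26.0°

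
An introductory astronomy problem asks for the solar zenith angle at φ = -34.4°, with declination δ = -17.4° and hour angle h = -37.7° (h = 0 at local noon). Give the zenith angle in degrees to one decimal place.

cos θ_z = sin φ sin δ + cos φ cos δ cos h = 0.168948 + 0.622975 = 0.791923.
θ_z = arccos(0.791923) = 37.6°.

θ_z = 37.6°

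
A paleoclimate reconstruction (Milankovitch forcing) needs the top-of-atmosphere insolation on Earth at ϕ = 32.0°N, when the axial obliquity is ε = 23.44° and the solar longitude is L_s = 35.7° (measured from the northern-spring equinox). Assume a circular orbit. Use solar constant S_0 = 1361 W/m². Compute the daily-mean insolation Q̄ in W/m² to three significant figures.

Q̄ ≈ 445 W/m²

Solar declination: sin δ = sin ε · sin L_s = sin 23.44° × sin 35.7° = 0.23213, so δ = +13.422°.
cos h₀ = −tan(+32.0°) tan(+13.422°) = -0.1491, h₀ = 1.7205 rad.
Bracket: h₀ sin ϕ sin δ + cos ϕ cos δ sin h₀ = 1.7205×0.52992×0.23213 + 0.84805×0.97269×0.98882 = 0.211639 + 0.815667 = 1.027306.
Q̄ = (S_0/π) × [bracket] = (1361/π) × 1.027306 = 445.0 W/m².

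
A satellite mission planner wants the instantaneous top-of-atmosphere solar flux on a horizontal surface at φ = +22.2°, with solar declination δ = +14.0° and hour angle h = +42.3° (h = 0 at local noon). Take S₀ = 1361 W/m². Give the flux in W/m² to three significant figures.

1.03e+03 W/m²

cos θ_z = sin φ sin δ + cos φ cos δ cos h = 0.091408 + 0.664461 = 0.755869.
Flux = S₀ · cos θ_z = 1361 × 0.755869 = 1029 W/m².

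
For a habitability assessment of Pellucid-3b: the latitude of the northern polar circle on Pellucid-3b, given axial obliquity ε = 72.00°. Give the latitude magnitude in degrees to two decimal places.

The polar circle is the lowest latitude that experiences at least one full rotation of continuous daylight at the northern-summer solstice; it lies at |ϕ| = 90° − ε = 90° − 72.00° = 18.00°.

18.00°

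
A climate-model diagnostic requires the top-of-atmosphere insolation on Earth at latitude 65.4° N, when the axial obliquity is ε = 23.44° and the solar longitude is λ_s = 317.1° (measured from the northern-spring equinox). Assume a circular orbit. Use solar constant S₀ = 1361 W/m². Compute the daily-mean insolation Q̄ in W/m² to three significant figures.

Q̄ ≈ 40.0 W/m²

Solar declination: sin δ = sin ε · sin λ_s = sin 23.44° × sin 317.1° = -0.27078, so δ = -15.711°.
cos H₀ = −tan(+65.4°) tan(-15.711°) = 0.6144, H₀ = 0.9092 rad.
Bracket: H₀ sin φ sin δ + cos φ cos δ sin H₀ = 0.9092×0.90924×-0.27078 + 0.41628×0.96264×0.78900 = -0.223849 + 0.316174 = 0.092325.
Q̄ = (S₀/π) × [bracket] = (1361/π) × 0.092325 = 40.00 W/m².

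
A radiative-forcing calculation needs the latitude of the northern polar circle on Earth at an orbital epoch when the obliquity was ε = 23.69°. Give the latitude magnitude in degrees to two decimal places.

66.31°

The polar circle is the lowest latitude that experiences at least one full rotation of continuous daylight at the northern-summer solstice; it lies at |ϕ| = 90° − ε = 90° − 23.69° = 66.31°.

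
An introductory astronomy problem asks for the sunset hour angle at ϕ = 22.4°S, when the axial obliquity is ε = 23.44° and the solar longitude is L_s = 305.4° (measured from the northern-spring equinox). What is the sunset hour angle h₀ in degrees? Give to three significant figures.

Solar declination: sin δ = sin ε · sin L_s = sin 23.44° × sin 305.4° = -0.32425, so δ = -18.920°.
cos h₀ = −tan ϕ · tan δ = −tan(-22.4°) × tan(-18.920°) = -0.1413, so h₀ = 1.7125 rad = 98.12°.

h₀ = 98.1°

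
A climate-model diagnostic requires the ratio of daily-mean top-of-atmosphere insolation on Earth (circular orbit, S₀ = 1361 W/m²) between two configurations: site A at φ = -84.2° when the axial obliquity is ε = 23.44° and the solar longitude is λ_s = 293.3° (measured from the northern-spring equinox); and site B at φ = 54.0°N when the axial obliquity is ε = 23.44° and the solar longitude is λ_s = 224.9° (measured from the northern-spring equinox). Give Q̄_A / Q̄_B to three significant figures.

Q̄_A / Q̄_B ≈ 4.50

— Configuration A (φ=-84.2°):
Solar declination: sin δ = sin ε · sin λ_s = sin 23.44° × sin 293.3° = -0.36535, so δ = -21.429°.
cos H₀ = −tan(-84.2°) tan(-21.429°) = -3.8639 ≤ −1 ⇒ polar day, H₀ = π.
Bracket: H₀ sin φ sin δ + cos φ cos δ sin H₀ = 3.1416×-0.99488×-0.36535 + 0.10106×0.93087×0.00000 = 1.141907 + 0.000000 = 1.141907.
Q̄ = (S₀/π) × [bracket] = (1361/π) × 1.141907 = 494.70 W/m².
— Configuration B (φ=+54.0°):
Solar declination: sin δ = sin ε · sin λ_s = sin 23.44° × sin 224.9° = -0.28079, so δ = -16.307°.
cos H₀ = −tan(+54.0°) tan(-16.307°) = 0.4027, H₀ = 1.1564 rad.
Bracket: H₀ sin φ sin δ + cos φ cos δ sin H₀ = 1.1564×0.80902×-0.28079 + 0.58779×0.95977×0.91535 = -0.262693 + 0.516388 = 0.253695.
Q̄ = (S₀/π) × [bracket] = (1361/π) × 0.253695 = 109.91 W/m².
Ratio Q̄_A / Q̄_B = 494.70 / 109.91 = 4.501.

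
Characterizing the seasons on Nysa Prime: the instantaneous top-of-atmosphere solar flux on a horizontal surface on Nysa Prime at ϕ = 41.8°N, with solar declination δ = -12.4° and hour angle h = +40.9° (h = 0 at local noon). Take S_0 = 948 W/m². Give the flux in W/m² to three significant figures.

cos θ_z = sin ϕ sin δ + cos ϕ cos δ cos h = -0.143128 + 0.550326 = 0.407198.
Flux = S_0 · cos θ_z = 948 × 0.407198 = 386.0 W/m².

386 W/m²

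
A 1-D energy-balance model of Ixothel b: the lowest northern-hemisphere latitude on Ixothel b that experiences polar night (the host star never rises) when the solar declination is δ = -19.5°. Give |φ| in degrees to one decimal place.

Polar night requires cos H₀ = −tan φ tan δ ≥ 1, i.e. tan φ tan δ ≤ −1.
The boundary is |tan φ| · |tan δ| = 1, so |φ| = 90° − |δ| = 90° − 19.5° = 70.5° in the northern hemisphere.

|φ| = 70.5°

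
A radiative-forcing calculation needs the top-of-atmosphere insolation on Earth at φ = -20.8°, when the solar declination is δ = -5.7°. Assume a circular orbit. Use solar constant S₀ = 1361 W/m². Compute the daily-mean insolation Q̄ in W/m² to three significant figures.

Q̄ ≈ 427 W/m²

cos H₀ = −tan(-20.8°) tan(-5.700°) = -0.0379, H₀ = 1.6087 rad.
Bracket: H₀ sin φ sin δ + cos φ cos δ sin H₀ = 1.6087×-0.35511×-0.09932 + 0.93483×0.99506×0.99928 = 0.056738 + 0.929542 = 0.986280.
Q̄ = (S₀/π) × [bracket] = (1361/π) × 0.986280 = 427.3 W/m².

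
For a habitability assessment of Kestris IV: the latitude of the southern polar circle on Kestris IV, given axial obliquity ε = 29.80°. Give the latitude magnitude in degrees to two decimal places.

The polar circle is the lowest latitude that experiences at least one full rotation of continuous darkness at the northern-summer solstice; it lies at |φ| = 90° − ε = 90° − 29.80° = 60.20°.

60.20°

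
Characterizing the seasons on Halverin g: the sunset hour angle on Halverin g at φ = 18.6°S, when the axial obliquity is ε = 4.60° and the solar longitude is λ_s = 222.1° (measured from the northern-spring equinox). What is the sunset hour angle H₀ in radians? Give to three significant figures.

Solar declination: sin δ = sin ε · sin λ_s = sin 4.60° × sin 222.1° = -0.05377, so δ = -3.082°.
cos H₀ = −tan φ · tan δ = −tan(-18.6°) × tan(-3.082°) = -0.0181, so H₀ = 1.5889 rad = 91.04°.

H₀ = 1.59 rad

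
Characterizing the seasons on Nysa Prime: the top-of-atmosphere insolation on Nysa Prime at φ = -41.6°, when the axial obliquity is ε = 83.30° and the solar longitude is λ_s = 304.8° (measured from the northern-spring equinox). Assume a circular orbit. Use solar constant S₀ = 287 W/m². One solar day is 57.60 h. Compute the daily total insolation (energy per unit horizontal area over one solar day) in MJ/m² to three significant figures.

Solar declination: sin δ = sin ε · sin λ_s = sin 83.30° × sin 304.8° = -0.81554, so δ = -54.641°.
cos H₀ = −tan(-41.6°) tan(-54.641°) = -1.2512 ≤ −1 ⇒ polar day, H₀ = π.
Bracket: H₀ sin φ sin δ + cos φ cos δ sin H₀ = 3.1416×-0.66393×-0.81554 + 0.74780×0.57870×0.00000 = 1.701055 + 0.000000 = 1.701055.
Q̄ = (S₀/π) × [bracket] = (287/π) × 1.701055 = 155.40 W/m².
Daily total = Q̄ × 57.60 h × 3600 s/h = 155.40 × 57.60 × 3600 / 10⁶ = 32.22 MJ/m².

32.2 MJ/m²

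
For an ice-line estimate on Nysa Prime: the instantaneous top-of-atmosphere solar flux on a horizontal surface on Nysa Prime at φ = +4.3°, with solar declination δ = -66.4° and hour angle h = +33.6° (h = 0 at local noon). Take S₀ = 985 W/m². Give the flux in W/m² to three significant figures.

260 W/m²

cos θ_z = sin φ sin δ + cos φ cos δ cos h = -0.068708 + 0.332521 = 0.263813.
Flux = S₀ · cos θ_z = 985 × 0.263813 = 259.9 W/m².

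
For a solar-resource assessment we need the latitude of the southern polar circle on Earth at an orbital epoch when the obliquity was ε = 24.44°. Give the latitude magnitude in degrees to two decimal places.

65.56°

The polar circle is the lowest latitude that experiences at least one full rotation of continuous darkness at the northern-summer solstice; it lies at |φ| = 90° − ε = 90° − 24.44° = 65.56°.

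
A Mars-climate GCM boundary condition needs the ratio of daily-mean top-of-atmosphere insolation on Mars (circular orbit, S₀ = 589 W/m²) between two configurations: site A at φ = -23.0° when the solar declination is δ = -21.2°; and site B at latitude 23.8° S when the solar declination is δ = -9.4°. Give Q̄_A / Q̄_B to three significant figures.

— Configuration A (φ=-23.0°):
cos H₀ = −tan(-23.0°) tan(-21.200°) = -0.1646, H₀ = 1.7362 rad.
Bracket: H₀ sin φ sin δ + cos φ cos δ sin H₀ = 1.7362×-0.39073×-0.36162 + 0.92050×0.93232×0.98635 = 0.245318 + 0.846486 = 1.091804.
Q̄ = (S₀/π) × [bracket] = (589/π) × 1.091804 = 204.70 W/m².
— Configuration B (φ=-23.8°):
cos H₀ = −tan(-23.8°) tan(-9.400°) = -0.0730, H₀ = 1.6439 rad.
Bracket: H₀ sin φ sin δ + cos φ cos δ sin H₀ = 1.6439×-0.40355×-0.16333 + 0.91496×0.98657×0.99733 = 0.108352 + 0.900262 = 1.008614.
Q̄ = (S₀/π) × [bracket] = (589/π) × 1.008614 = 189.10 W/m².
Ratio Q̄_A / Q̄_B = 204.70 / 189.10 = 1.082.

Q̄_A / Q̄_B ≈ 1.08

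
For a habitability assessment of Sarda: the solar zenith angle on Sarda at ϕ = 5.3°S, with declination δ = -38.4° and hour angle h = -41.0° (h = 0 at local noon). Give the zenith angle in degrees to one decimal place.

cos θ_z = sin ϕ sin δ + cos ϕ cos δ cos h = 0.057376 + 0.588932 = 0.646308.
θ_z = arccos(0.646308) = 49.7°.

θ_z = 49.7°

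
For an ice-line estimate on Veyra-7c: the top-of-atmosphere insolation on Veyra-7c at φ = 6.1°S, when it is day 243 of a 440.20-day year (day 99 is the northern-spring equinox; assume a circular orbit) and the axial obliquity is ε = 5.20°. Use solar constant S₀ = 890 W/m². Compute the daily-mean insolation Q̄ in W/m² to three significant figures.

Q̄ ≈ 277 W/m²

Solar longitude: λ_s = 360° × (243 − 99)/440.20 = 117.765°.
sin δ = sin 5.20° × sin 117.765° = 0.08020, so δ = +4.600°.
cos H₀ = −tan(-6.1°) tan(+4.600°) = 0.0086, H₀ = 1.5622 rad.
Bracket: H₀ sin φ sin δ + cos φ cos δ sin H₀ = 1.5622×-0.10626×0.08020 + 0.99434×0.99678×0.99996 = -0.013313 + 0.991099 = 0.977786.
Q̄ = (S₀/π) × [bracket] = (890/π) × 0.977786 = 277.0 W/m².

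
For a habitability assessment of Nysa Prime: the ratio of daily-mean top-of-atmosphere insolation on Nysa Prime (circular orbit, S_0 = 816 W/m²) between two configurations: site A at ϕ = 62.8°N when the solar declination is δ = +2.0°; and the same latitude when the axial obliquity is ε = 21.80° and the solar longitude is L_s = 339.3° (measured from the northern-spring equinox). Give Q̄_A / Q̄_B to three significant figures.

— Configuration A (ϕ=+62.8°):
cos h₀ = −tan(+62.8°) tan(+2.000°) = -0.0679, h₀ = 1.6388 rad.
Bracket: h₀ sin ϕ sin δ + cos ϕ cos δ sin h₀ = 1.6388×0.88942×0.03490 + 0.45710×0.99939×0.99769 = 0.050870 + 0.455766 = 0.506636.
Q̄ = (S_0/π) × [bracket] = (816/π) × 0.506636 = 131.59 W/m².
— Configuration B (ϕ=+62.8°):
Solar declination: sin δ = sin ε · sin L_s = sin 21.80° × sin 339.3° = -0.13127, so δ = -7.543°.
cos h₀ = −tan(+62.8°) tan(-7.543°) = 0.2577, h₀ = 1.3102 rad.
Bracket: h₀ sin ϕ sin δ + cos ϕ cos δ sin h₀ = 1.3102×0.88942×-0.13127 + 0.45710×0.99135×0.96624 = -0.152971 + 0.437848 = 0.284877.
Q̄ = (S_0/π) × [bracket] = (816/π) × 0.284877 = 73.994 W/m².
Ratio Q̄_A / Q̄_B = 131.59 / 73.994 = 1.778.

Q̄_A / Q̄_B ≈ 1.78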